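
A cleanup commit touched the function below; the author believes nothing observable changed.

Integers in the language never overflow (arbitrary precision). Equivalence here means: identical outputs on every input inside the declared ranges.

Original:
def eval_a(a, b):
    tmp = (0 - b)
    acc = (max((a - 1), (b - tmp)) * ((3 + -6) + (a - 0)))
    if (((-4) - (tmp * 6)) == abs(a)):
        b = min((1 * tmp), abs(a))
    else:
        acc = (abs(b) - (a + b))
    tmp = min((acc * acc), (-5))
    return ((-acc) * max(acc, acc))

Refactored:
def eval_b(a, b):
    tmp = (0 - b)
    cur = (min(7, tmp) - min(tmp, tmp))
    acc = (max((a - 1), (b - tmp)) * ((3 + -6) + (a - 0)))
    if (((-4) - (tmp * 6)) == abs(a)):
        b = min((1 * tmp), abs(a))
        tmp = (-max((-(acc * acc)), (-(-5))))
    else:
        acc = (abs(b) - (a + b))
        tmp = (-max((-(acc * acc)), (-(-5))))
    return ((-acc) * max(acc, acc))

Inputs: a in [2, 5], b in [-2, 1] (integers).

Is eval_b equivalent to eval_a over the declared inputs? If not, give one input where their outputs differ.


Side by side, the visible changes include: local variable names differ; constant usage differs; min/max/abs usage differs; arithmetic usage differs; statement counts differ.
One worked example (a=2, b=-2) — eval_a: tmp := 2 | acc := -1 | (((-4) - (tmp * 6)) == abs(a)): false | acc := 2 | tmp := -5 | result -4; eval_b: tmp := 2 | cur := 0 | acc := -1 | (((-4) - (tmp * 6)) == abs(a)): false | acc := 2 | tmp := -5 | result -4; agreement on -4.
Checked all 16 inputs in the declared domain: the outputs agree on every one.
verdict: equivalent


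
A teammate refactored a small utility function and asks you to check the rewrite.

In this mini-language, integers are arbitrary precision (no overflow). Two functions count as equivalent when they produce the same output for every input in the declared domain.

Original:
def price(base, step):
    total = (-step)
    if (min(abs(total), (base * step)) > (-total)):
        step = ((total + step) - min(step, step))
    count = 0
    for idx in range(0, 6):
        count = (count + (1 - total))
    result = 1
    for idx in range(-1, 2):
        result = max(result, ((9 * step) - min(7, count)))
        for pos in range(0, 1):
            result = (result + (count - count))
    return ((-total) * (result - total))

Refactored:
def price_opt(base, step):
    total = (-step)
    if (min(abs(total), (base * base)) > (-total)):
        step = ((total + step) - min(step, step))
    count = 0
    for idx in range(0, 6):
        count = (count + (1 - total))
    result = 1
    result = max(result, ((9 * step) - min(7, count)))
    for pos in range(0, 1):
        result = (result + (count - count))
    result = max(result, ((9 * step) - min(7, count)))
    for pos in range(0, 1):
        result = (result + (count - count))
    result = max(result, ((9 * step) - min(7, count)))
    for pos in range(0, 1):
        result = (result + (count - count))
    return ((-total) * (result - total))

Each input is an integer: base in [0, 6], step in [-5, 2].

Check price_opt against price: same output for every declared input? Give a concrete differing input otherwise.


Consider the input base=1, step=-5.
price: total = 5; (min(abs(total), (base * step)) > (-total)) -> false; count = 0; [idx=0]; count = -4; [idx=1]; count = -8; [idx=2]; count = -12; [idx=3]; count = -16; [idx=4]; count = -20; [idx=5]; count = -24; result = 1; [idx=-1]; result = 1; [pos=0]; result = 1; [idx=0]; result = 1; [pos=0]; result = 1; [idx=1]; result = 1; [pos=0]; result = 1; return 20
price_opt: total = 5; (min(abs(total), (base * base)) > (-total)) -> true; step = 5; count = 0; [idx=0]; count = -4; [idx=1]; count = -8; [idx=2]; count = -12; [idx=3]; count = -16; [idx=4]; count = -20; [idx=5]; count = -24; result = 1; result = 69; [pos=0]; result = 69; result = 69; [pos=0]; result = 69; result = 69; [pos=0]; result = 69; return -320
20 and -320 differ, so these are not the same function on this domain.
verdict: not equivalent; witness: base=1, step=-5


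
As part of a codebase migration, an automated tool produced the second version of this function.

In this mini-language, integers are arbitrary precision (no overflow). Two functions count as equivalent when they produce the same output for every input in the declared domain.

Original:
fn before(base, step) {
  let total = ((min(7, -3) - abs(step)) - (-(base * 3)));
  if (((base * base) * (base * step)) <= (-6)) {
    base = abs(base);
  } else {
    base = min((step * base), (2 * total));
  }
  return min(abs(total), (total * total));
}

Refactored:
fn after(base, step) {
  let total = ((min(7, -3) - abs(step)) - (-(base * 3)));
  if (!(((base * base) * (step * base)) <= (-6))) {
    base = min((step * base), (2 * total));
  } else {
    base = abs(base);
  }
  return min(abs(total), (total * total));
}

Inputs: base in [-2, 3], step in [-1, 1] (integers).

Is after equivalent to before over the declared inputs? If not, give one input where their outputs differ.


Behavior is preserved: although boolean connective usage differs, the outputs never diverge.
As a probe, take base=3, step=-1: before runs total=5, then (((base * base) * (base * step)) <= (-6)) is true, then base=3, then returns 5; after runs total=5, then (!(((base * base) * (step * base)) <= (-6))) is false, then base=3, then returns 5; both end at 5.
Every one of the 18 inputs gives matching results.
verdict: equivalent


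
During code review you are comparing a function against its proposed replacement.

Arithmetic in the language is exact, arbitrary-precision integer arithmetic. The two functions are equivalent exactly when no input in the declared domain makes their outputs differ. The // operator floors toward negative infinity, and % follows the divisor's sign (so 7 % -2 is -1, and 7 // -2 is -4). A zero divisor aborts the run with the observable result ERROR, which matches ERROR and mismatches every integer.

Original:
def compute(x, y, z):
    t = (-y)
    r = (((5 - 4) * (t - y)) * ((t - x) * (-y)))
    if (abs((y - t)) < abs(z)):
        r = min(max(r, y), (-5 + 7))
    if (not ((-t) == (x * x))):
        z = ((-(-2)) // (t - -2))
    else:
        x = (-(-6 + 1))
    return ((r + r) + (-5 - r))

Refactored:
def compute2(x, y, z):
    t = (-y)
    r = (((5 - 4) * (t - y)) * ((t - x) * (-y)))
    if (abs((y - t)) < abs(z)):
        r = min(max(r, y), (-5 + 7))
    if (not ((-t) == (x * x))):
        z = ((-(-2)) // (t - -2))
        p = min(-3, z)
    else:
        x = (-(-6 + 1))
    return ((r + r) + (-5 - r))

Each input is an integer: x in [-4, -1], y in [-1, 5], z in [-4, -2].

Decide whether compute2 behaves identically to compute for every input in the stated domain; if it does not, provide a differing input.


Changes here: statement counts differ, plus local variable names differ, plus min/max/abs usage differs, plus constant usage differs; the full 84-point sweep finds no disagreement.
verdict: equivalent


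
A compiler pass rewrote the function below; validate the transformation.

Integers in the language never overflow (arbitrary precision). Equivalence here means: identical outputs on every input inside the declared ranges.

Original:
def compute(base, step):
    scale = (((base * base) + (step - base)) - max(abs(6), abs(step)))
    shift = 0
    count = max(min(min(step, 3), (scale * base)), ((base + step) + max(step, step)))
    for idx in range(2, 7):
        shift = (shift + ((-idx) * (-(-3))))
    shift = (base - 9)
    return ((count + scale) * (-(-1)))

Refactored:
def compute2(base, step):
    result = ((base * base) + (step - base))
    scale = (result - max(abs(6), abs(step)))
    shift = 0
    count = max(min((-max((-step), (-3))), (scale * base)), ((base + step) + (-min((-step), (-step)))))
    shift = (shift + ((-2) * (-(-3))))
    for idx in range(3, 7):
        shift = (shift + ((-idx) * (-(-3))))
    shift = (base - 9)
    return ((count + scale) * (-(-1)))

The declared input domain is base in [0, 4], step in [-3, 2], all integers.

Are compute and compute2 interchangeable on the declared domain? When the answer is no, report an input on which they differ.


Comparing the listings, the differences include: arithmetic usage differs, statement counts differ, loop structure differs, constant usage differs, local variable names differ.
Spot check at base=4, step=0 — compute: scale becomes 6; next shift becomes 0; next count becomes 4; next at idx=2:; next shift becomes -6; next at idx=3:; next shift becomes -15; next at idx=4:; next shift becomes -27; next at idx=5:; next shift becomes -42; next at idx=6:; next shift becomes -60; next shift becomes -5; next final value 10. compute2: result becomes 12; next scale becomes 6; next shift becomes 0; next count becomes 4; next shift becomes -6; next at idx=3:; next shift becomes -15; next at idx=4:; next shift becomes -27; next at idx=5:; next shift becomes -42; next at idx=6:; next shift becomes -60; next shift becomes -5; next final value 10. Both give 10.
Checked all 30 inputs in the declared domain: the outputs agree on every one.
verdict: equivalent


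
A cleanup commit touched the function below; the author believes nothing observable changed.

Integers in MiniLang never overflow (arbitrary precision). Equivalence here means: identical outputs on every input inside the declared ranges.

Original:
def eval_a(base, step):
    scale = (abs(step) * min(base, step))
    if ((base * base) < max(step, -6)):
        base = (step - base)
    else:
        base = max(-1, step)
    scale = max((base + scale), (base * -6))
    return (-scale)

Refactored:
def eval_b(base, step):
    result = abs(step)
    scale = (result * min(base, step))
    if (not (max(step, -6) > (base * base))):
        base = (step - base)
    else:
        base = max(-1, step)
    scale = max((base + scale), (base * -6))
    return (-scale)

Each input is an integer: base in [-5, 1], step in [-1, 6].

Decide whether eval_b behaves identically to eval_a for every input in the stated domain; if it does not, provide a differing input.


Try base=-5, step=-1.
eval_a: scale := -5 | ((base * base) < max(step, -6)): false | base := -1 | scale := 6 | result -6
eval_b: result := 1 | scale := -5 | (not (max(step, -6) > (base * base))): true | base := 4 | scale := -1 | result 1
-6 vs 1 — the two versions disagree here.
verdict: not equivalent; witness: base=-5, step=-1


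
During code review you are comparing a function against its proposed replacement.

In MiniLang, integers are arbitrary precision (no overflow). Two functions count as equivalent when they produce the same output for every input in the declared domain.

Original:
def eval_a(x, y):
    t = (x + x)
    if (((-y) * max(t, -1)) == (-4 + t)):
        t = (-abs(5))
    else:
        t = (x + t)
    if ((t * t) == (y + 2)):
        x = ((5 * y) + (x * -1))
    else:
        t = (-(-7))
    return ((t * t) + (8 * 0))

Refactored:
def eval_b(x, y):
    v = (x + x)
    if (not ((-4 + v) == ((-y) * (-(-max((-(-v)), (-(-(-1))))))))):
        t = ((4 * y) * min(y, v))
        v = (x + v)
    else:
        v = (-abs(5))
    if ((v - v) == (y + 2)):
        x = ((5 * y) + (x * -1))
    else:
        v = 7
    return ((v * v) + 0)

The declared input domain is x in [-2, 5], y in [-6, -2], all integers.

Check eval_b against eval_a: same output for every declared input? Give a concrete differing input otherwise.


There is a counterexample at x=-2, y=-2: 49 on one side, 36 on the other.
eval_a: t becomes -4; next (((-y) * max(t, -1)) == (-4 + t)) evaluates to false; next t becomes -6; next ((t * t) == (y + 2)) evaluates to false; next t becomes 7; next final value 49
eval_b: v becomes -4; next (not ((-4 + v) == ((-y) * (-(-max((-(-v)), (-(-(-1))))))))) evaluates to true; next t becomes 32; next v becomes -6; next ((v - v) == (y + 2)) evaluates to true; next x becomes -8; next final value 36
verdict: not equivalent; witness: x=-2, y=-2


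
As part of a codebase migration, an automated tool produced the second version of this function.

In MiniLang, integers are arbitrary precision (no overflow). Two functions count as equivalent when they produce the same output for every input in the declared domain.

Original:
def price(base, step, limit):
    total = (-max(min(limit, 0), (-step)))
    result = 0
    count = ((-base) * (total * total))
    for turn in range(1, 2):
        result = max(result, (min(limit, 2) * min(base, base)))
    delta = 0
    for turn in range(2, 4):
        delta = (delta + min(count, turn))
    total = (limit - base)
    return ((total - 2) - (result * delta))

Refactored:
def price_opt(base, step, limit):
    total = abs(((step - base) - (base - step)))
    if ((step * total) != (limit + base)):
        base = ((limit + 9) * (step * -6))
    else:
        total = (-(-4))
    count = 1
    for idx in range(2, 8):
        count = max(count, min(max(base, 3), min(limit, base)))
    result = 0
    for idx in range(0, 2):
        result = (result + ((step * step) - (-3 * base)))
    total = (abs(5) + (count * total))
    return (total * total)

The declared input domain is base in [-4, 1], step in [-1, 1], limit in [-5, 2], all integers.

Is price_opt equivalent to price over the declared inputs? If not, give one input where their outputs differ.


The rewrite breaks on base=-4, step=-1, limit=-5, where the results are -103 and 121.
price: total := -1 | result := 0 | count := 4 | iter turn=1: | result := 20 | delta := 0 | iter turn=2: | delta := 2 | iter turn=3: | delta := 5 | total := -1 | result -103
price_opt: total := 6 | ((step * total) != (limit + base)): true | base := 24 | count := 1 | iter idx=2: | count := 1 | iter idx=3: | count := 1 | iter idx=4: | count := 1 | iter idx=5: | count := 1 | iter idx=6: | count := 1 | iter idx=7: | count := 1 | result := 0 | iter idx=0: | result := 73 | iter idx=1: | result := 146 | total := 11 | result 121
verdict: not equivalent; witness: base=-4, step=-1, limit=-5


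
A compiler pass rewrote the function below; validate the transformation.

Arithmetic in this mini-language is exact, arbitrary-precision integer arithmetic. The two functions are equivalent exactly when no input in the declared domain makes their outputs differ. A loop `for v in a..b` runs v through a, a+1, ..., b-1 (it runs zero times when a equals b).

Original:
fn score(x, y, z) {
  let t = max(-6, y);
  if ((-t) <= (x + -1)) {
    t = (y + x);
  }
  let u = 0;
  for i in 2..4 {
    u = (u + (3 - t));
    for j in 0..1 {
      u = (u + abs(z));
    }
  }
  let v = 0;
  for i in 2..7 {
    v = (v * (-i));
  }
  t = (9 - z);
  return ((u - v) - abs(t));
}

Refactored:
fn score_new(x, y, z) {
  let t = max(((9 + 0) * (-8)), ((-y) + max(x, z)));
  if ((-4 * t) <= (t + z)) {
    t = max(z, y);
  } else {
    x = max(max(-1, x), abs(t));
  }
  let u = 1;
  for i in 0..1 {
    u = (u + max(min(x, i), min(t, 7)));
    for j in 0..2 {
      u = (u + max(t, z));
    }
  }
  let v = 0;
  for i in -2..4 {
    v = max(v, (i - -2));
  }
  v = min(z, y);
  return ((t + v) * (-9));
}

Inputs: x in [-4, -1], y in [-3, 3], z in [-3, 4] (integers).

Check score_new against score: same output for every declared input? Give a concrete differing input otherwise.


Consider the input x=-4, y=-3, z=-3.
score: t := -3 | ((-t) <= (x + -1)): false | u := 0 | iter i=2: | u := 6 | iter j=0: | u := 9 | iter i=3: | u := 15 | iter j=0: | u := 18 | v := 0 | iter i=2: | v := 0 | iter i=3: | v := 0 | iter i=4: | v := 0 | iter i=5: | v := 0 | iter i=6: | v := 0 | t := 12 | result 6
score_new: t := 0 | ((-4 * t) <= (t + z)): false | x := 0 | u := 1 | iter i=0: | u := 1 | iter j=0: | u := 1 | iter j=1: | u := 1 | v := 0 | iter i=-2: | v := 0 | iter i=-1: | v := 1 | iter i=0: | v := 2 | iter i=1: | v := 3 | iter i=2: | v := 4 | iter i=3: | v := 5 | v := -3 | result 27
6 != 27, so the rewrite changes behavior.
verdict: not equivalent; witness: x=-4, y=-3, z=-3


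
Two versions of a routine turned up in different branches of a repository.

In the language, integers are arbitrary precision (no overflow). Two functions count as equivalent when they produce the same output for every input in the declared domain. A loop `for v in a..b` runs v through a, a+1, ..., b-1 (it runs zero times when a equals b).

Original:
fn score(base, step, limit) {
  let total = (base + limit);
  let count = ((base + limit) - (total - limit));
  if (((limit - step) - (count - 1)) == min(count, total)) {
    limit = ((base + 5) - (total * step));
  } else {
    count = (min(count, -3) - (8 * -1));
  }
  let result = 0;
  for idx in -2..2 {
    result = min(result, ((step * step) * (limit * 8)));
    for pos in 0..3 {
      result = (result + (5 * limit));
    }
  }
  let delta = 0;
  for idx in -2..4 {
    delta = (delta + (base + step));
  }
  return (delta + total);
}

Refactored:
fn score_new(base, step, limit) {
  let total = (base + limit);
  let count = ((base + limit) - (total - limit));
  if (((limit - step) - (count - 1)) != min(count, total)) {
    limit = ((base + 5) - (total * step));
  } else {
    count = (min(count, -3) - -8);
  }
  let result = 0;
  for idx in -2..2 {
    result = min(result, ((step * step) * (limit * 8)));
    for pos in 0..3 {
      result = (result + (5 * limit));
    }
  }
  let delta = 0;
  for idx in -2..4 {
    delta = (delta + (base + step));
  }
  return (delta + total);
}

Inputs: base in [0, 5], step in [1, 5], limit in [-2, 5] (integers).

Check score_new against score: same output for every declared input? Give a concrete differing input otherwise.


The suspicious edit (`(((limit - step) - (count - 1)) == min(count, total))` became `(((limit - step) - (count - 1)) != min(count, total))`) never changes the result for any input inside the declared domain.
Tracing base=3, step=4, limit=-2: score: total=1, then count=-2, then (((limit - step) - (count - 1)) == min(count, total)) is false, then count=5, then result=0, then (idx=-2), then result=-256, then (pos=0), then result=-266, then (pos=1), then result=-276, then (pos=2), then result=-286, then (idx=-1), then result=-286, then (pos=0), then result=-296, then (pos=1), then result=-306, then (pos=2), then result=-316, then (idx=0), then result=-316, then (pos=0), then result=-326, then (pos=1), then result=-336, then (pos=2), then result=-346, then (idx=1), then result=-346, then (pos=0), then result=-356, then (pos=1), then result=-366, then (pos=2), then result=-376, then delta=0, then (idx=-2), then delta=7, then (idx=-1), then delta=14, then (idx=0), then delta=21, then (idx=1), then delta=28, then (idx=2), then delta=35, then (idx=3), then delta=42, then returns 43 | score_new: total=1, then count=-2, then (((limit - step) - (count - 1)) != min(count, total)) is true, then limit=4, then result=0, then (idx=-2), then result=0, then (pos=0), then result=20, then (pos=1), then result=40, then (pos=2), then result=60, then (idx=-1), then result=60, then (pos=0), then result=80, then (pos=1), then result=100, then (pos=2), then result=120, then (idx=0), then result=120, then (pos=0), then result=140, then (pos=1), then result=160, then (pos=2), then result=180, then (idx=1), then result=180, then (pos=0), then result=200, then (pos=1), then result=220, then (pos=2), then result=240, then delta=0, then (idx=-2), then delta=7, then (idx=-1), then delta=14, then (idx=0), then delta=21, then (idx=1), then delta=28, then (idx=2), then delta=35, then (idx=3), then delta=42, then returns 43 — matching result 43.
An exhaustive pass over the 240 declared inputs shows identical outputs.
verdict: equivalent


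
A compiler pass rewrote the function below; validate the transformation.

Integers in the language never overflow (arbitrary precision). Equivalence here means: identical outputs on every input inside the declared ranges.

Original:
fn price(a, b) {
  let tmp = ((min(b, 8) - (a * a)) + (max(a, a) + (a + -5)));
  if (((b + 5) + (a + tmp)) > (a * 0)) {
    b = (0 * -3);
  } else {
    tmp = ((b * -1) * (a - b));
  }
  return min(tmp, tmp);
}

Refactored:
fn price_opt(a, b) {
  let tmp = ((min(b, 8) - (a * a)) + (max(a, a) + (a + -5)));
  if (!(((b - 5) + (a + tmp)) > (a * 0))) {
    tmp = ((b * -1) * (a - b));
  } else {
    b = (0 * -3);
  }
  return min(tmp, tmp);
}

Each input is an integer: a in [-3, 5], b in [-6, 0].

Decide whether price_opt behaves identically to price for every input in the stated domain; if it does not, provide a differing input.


These are not equivalent — on a=1, b=0 the outputs split (-4 vs 0).
price: tmp becomes -4; next (((b + 5) + (a + tmp)) > (a * 0)) evaluates to true; next b becomes 0; next final value -4
price_opt: tmp becomes -4; next (!(((b - 5) + (a + tmp)) > (a * 0))) evaluates to true; next tmp becomes 0; next final value 0
verdict: not equivalent; witness: a=1, b=0


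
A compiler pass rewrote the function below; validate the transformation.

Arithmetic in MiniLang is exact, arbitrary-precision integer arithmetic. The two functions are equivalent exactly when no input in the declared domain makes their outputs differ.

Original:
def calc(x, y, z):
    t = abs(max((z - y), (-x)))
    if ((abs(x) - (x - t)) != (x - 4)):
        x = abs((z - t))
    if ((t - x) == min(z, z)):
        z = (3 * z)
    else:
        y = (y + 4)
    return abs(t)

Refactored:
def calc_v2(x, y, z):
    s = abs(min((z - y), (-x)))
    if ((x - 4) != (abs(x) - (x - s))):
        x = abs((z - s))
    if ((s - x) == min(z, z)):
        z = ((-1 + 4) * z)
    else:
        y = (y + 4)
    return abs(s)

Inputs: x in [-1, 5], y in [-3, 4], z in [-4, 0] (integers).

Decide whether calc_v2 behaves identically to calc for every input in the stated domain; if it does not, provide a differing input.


Try x=-1, y=-3, z=-3.
calc: t = 1; ((abs(x) - (x - t)) != (x - 4)) -> true; x = 4; ((t - x) == min(z, z)) -> true; z = -9; return 1
calc_v2: s = 0; ((x - 4) != (abs(x) - (x - s))) -> true; x = 3; ((s - x) == min(z, z)) -> true; z = -9; return 0
1 != 0, so the rewrite changes behavior.
verdict: not equivalent; witness: x=-1, y=-3, z=-3


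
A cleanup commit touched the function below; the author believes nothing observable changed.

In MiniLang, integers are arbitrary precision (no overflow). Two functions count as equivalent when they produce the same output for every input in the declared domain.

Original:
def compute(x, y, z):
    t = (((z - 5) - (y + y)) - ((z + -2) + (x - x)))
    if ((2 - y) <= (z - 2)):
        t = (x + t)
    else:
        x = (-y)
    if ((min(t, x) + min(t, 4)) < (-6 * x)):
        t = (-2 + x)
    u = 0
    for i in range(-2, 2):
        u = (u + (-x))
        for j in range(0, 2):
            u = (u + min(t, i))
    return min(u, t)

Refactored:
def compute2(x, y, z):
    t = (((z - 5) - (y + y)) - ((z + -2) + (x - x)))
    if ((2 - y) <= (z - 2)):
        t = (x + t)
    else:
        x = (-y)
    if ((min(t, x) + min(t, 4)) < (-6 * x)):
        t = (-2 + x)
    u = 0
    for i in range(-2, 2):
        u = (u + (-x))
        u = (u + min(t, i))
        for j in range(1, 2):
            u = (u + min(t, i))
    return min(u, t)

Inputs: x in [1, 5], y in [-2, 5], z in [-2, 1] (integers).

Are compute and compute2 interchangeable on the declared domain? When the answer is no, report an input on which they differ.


Equivalent — the differences include statement counts differ, plus arithmetic usage differs, plus loop structure differs, plus min/max/abs usage differs, yet no declared input distinguishes the two.
One worked example (x=2, y=4, z=-2) — compute: t := -11 | ((2 - y) <= (z - 2)): false | x := -4 | ((min(t, x) + min(t, 4)) < (-6 * x)): true | t := -6 | u := 0 | iter i=-2: | u := 4 | iter j=0: | u := -2 | iter j=1: | u := -8 | iter i=-1: | u := -4 | iter j=0: | u := -10 | iter j=1: | u := -16 | iter i=0: | u := -12 | iter j=0: | u := -18 | iter j=1: | u := -24 | iter i=1: | u := -20 | iter j=0: | u := -26 | iter j=1: | u := -32 | result -32; compute2: t := -11 | ((2 - y) <= (z - 2)): false | x := -4 | ((min(t, x) + min(t, 4)) < (-6 * x)): true | t := -6 | u := 0 | iter i=-2: | u := 4 | u := -2 | iter j=1: | u := -8 | iter i=-1: | u := -4 | u := -10 | iter j=1: | u := -16 | iter i=0: | u := -12 | u := -18 | iter j=1: | u := -24 | iter i=1: | u := -20 | u := -26 | iter j=1: | u := -32 | result -32; agreement on -32.
Sweeping the whole domain (160 inputs) finds no disagreement.
verdict: equivalent


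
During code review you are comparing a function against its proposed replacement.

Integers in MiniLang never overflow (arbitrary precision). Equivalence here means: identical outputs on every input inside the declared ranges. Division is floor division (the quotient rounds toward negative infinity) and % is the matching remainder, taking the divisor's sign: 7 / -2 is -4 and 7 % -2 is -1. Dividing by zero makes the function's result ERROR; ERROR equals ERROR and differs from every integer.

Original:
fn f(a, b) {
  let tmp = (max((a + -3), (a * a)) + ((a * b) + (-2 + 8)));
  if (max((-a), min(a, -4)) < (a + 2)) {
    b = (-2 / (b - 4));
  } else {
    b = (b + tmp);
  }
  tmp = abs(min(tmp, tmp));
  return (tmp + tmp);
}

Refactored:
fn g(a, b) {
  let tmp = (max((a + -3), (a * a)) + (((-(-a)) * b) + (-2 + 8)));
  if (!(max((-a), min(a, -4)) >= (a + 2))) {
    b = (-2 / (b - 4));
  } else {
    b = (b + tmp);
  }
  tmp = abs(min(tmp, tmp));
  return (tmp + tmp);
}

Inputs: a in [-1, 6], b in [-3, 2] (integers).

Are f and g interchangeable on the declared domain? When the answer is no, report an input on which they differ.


Behavior is preserved: although comparison usage differs, boolean connective usage differs, the outputs never diverge.
As a probe, take a=6, b=-1: f runs tmp = 36; (max((-a), min(a, -4)) < (a + 2)) -> true; b = 0; tmp = 36; return 72; g runs tmp = 36; (!(max((-a), min(a, -4)) >= (a + 2))) -> true; b = 0; tmp = 36; return 72; both end at 72.
Across all 48 domain points the two functions coincide.
verdict: equivalent


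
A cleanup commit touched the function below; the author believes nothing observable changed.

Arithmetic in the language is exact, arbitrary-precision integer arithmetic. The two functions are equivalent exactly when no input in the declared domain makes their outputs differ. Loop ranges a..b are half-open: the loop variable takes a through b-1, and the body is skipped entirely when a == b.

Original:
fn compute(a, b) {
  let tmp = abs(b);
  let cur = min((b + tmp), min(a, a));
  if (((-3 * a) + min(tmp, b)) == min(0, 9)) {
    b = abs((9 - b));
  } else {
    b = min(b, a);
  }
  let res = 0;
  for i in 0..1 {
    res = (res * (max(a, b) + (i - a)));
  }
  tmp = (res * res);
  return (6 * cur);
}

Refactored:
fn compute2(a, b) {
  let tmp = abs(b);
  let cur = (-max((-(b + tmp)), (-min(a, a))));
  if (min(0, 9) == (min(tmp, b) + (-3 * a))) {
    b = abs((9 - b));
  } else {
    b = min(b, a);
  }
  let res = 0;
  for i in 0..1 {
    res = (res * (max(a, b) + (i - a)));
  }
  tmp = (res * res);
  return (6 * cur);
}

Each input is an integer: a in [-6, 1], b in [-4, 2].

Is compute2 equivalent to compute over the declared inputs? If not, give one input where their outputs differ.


Changes here: min/max/abs usage differs; the full 56-point sweep finds no disagreement.
verdict: equivalent


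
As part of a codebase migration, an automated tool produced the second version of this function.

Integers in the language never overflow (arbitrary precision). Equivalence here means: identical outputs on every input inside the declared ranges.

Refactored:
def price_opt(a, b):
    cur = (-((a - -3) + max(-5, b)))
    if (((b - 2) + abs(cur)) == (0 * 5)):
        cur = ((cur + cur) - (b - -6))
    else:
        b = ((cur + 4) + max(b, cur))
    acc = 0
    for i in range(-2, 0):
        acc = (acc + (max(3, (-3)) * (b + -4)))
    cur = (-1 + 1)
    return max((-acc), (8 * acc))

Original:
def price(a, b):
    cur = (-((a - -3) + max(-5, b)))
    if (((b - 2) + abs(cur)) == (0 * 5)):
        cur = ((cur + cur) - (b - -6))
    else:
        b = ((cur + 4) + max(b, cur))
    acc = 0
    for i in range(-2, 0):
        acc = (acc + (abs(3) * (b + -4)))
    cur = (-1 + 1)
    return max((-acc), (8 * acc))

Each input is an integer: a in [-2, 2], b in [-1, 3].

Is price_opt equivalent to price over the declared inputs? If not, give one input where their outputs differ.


The two versions differ — the changes include min/max/abs usage differs; also constant usage differs.
Tracing a=-2, b=-1: price: cur becomes 0; next (((b - 2) + abs(cur)) == (0 * 5)) evaluates to false; next b becomes 4; next acc becomes 0; next at i=-2:; next acc becomes 0; next at i=-1:; next acc becomes 0; next cur becomes 0; next final value 0 | price_opt: cur becomes 0; next (((b - 2) + abs(cur)) == (0 * 5)) evaluates to false; next b becomes 4; next acc becomes 0; next at i=-2:; next acc becomes 0; next at i=-1:; next acc becomes 0; next cur becomes 0; next final value 0 — matching result 0.
An exhaustive pass over the 25 declared inputs shows identical outputs.
verdict: equivalent


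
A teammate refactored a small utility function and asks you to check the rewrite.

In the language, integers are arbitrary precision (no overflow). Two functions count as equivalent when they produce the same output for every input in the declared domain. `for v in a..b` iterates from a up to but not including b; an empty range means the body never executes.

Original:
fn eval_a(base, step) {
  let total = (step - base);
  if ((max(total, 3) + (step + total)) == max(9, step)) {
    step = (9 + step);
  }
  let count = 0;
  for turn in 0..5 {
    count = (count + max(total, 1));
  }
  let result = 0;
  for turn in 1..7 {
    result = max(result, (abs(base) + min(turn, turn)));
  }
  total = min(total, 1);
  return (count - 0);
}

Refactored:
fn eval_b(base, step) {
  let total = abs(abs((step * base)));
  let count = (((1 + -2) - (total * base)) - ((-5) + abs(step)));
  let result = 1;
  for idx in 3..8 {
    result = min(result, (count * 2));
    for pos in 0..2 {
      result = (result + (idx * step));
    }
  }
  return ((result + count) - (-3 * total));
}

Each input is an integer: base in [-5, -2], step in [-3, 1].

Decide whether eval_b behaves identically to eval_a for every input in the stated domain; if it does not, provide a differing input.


Input base=-5, step=-3: 10 from eval_a versus -28 from eval_b.
verdict: not equivalent; witness: base=-5, step=-3


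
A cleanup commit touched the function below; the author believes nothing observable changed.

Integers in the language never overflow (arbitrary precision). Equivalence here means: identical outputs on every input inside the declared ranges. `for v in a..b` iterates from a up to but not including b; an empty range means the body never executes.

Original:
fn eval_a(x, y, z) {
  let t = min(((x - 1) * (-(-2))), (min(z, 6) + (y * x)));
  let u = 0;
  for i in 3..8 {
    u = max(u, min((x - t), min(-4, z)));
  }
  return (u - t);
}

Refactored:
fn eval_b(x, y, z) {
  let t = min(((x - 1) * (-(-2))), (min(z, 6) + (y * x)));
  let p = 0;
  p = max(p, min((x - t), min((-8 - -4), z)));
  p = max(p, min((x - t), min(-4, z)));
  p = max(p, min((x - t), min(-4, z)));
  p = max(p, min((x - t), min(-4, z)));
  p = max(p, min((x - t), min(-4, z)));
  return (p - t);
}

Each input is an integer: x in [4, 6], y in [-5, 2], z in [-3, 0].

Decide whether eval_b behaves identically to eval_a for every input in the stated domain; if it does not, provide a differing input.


Equivalent — the differences include local variable names differ; also constant usage differs; also loop structure differs; also statement counts differ; also min/max/abs usage differs; also arithmetic usage differs, yet no declared input distinguishes the two.
As a probe, take x=4, y=-4, z=-2: eval_a runs t becomes -18; next u becomes 0; next at i=3:; next u becomes 0; next at i=4:; next u becomes 0; next at i=5:; next u becomes 0; next at i=6:; next u becomes 0; next at i=7:; next u becomes 0; next final value 18; eval_b runs t becomes -18; next p becomes 0; next p becomes 0; next p becomes 0; next p becomes 0; next p becomes 0; next p becomes 0; next final value 18; both end at 18.
Checked all 96 inputs in the declared domain: the outputs agree on every one.
verdict: equivalent


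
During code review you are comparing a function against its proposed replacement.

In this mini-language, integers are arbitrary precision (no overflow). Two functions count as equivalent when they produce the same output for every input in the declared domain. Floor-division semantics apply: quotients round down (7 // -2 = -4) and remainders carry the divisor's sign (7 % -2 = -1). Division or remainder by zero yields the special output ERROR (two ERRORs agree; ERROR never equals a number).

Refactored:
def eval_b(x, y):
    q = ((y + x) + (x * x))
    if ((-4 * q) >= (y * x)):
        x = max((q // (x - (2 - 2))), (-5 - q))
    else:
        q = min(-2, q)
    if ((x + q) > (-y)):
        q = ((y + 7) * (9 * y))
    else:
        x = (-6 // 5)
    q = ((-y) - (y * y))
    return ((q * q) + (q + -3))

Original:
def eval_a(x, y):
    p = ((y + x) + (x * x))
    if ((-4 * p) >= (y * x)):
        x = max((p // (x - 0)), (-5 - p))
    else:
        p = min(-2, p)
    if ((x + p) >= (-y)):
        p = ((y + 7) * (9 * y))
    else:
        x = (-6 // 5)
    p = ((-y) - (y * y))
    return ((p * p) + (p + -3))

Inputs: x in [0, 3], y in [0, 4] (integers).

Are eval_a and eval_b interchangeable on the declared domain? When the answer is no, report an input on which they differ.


One difference looks behavioral, but it never changes the outcome for any declared input.
Spot check at x=0, y=3 — eval_a: p becomes 3; next ((-4 * p) >= (y * x)) evaluates to false; next p becomes -2; next ((x + p) >= (-y)) evaluates to true; next p becomes 270; next p becomes -12; next final value 129. eval_b: q becomes 3; next ((-4 * q) >= (y * x)) evaluates to false; next q becomes -2; next ((x + q) > (-y)) evaluates to true; next q becomes 270; next q becomes -12; next final value 129. Both give 129.
Across all 20 domain points the two functions coincide.
verdict: equivalent


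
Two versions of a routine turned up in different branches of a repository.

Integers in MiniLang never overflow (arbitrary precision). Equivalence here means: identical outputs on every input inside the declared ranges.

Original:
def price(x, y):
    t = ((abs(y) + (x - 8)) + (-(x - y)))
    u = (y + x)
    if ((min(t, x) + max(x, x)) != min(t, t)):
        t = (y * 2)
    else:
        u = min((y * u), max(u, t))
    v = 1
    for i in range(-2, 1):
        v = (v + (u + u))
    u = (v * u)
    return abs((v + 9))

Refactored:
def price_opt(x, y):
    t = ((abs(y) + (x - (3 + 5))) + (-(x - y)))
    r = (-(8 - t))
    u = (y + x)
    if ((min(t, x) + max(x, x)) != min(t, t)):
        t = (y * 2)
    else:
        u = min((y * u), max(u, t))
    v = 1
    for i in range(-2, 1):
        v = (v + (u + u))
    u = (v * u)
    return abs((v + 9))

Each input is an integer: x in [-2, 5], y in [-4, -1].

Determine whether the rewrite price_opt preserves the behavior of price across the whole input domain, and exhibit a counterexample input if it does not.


Equivalent — the differences include arithmetic usage differs; and local variable names differ; and constant usage differs; and statement counts differ, yet no declared input distinguishes the two.
One worked example (x=4, y=-2) — price: t = -8; u = 2; ((min(t, x) + max(x, x)) != min(t, t)) -> true; t = -4; v = 1; [i=-2]; v = 5; [i=-1]; v = 9; [i=0]; v = 13; u = 26; return 22; price_opt: t = -8; r = -16; u = 2; ((min(t, x) + max(x, x)) != min(t, t)) -> true; t = -4; v = 1; [i=-2]; v = 5; [i=-1]; v = 9; [i=0]; v = 13; u = 26; return 22; agreement on 22.
Across all 32 domain points the two functions coincide.
verdict: equivalent


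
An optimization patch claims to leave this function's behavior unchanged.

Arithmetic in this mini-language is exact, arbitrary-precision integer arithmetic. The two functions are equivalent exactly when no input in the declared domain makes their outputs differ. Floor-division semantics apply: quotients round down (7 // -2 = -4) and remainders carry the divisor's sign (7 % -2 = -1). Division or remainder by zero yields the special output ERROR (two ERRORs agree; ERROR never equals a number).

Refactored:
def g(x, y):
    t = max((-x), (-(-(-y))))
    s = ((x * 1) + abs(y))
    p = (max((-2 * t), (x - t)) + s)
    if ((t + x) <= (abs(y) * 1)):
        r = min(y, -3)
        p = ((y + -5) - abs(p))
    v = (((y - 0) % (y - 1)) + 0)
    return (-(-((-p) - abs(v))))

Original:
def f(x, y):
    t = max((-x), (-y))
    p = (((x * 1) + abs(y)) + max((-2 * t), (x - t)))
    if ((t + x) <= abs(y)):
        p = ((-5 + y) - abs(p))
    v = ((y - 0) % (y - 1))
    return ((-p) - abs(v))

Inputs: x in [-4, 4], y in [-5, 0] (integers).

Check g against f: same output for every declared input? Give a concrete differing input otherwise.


Differences: arithmetic usage differs, and min/max/abs usage differs, and constant usage differs, and statement counts differ, and local variable names differ — yet all 54 inputs agree.
verdict: equivalent


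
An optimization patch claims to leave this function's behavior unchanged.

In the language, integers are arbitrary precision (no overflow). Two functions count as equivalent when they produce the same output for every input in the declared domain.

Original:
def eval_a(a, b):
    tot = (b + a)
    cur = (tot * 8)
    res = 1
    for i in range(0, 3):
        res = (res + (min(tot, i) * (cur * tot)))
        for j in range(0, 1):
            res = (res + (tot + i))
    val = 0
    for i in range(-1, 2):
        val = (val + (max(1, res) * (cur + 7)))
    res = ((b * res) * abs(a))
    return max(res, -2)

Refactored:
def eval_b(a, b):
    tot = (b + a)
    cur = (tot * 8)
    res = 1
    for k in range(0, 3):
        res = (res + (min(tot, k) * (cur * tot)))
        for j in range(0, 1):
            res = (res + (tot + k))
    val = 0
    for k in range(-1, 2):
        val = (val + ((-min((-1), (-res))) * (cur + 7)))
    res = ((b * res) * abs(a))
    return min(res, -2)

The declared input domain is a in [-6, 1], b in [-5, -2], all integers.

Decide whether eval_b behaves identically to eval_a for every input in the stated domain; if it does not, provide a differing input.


Consider the input a=-6, b=-5.
eval_a: tot = -11; cur = -88; res = 1; [i=0]; res = -10647; [j=0]; res = -10658; [i=1]; res = -21306; [j=0]; res = -21316; [i=2]; res = -31964; [j=0]; res = -31973; val = 0; [i=-1]; val = -81; [i=0]; val = -162; [i=1]; val = -243; res = 959190; return 959190
eval_b: tot = -11; cur = -88; res = 1; [k=0]; res = -10647; [j=0]; res = -10658; [k=1]; res = -21306; [j=0]; res = -21316; [k=2]; res = -31964; [j=0]; res = -31973; val = 0; [k=-1]; val = -81; [k=0]; val = -162; [k=1]; val = -243; res = 959190; return -2
959190 and -2 differ, so these are not the same function on this domain.
verdict: not equivalent; witness: a=-6, b=-5


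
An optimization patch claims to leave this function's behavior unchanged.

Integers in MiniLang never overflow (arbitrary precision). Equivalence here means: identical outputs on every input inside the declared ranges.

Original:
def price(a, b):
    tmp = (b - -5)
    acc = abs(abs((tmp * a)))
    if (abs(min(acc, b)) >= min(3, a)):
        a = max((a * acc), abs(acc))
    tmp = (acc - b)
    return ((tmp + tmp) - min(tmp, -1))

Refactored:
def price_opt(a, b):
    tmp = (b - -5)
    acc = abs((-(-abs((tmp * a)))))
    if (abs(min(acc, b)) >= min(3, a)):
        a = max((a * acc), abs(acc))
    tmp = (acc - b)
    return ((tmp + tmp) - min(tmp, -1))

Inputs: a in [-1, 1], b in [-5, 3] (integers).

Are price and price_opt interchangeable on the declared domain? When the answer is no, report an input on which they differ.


This is a faithful refactor — same computation, different form, but the computed results match everywhere.
One worked example (a=-1, b=1) — price: tmp = 6; acc = 6; (abs(min(acc, b)) >= min(3, a)) -> true; a = 6; tmp = 5; return 11; price_opt: tmp = 6; acc = 6; (abs(min(acc, b)) >= min(3, a)) -> true; a = 6; tmp = 5; return 11; agreement on 11.
Sweeping the whole domain (27 inputs) finds no disagreement.
verdict: equivalent


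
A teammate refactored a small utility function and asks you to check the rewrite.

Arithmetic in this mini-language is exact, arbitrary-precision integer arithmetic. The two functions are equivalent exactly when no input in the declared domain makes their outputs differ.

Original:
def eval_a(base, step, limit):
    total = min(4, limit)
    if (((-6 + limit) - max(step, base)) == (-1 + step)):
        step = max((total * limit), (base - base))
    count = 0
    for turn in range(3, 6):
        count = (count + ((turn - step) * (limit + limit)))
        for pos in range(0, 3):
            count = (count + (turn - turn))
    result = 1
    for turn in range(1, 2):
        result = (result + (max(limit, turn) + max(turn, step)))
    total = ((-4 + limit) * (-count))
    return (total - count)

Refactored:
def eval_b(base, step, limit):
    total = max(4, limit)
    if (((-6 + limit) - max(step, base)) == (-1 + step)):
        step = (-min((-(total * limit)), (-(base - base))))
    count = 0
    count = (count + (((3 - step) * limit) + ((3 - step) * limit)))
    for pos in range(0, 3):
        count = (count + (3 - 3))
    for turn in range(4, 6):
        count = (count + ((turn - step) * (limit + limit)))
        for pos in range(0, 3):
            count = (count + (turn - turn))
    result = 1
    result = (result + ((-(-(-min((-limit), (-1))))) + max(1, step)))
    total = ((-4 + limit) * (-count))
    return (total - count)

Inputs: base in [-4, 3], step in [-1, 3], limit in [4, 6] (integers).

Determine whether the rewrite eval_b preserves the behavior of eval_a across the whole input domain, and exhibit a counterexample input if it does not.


Consider the input base=-4, step=0, limit=5.
eval_a: total := 4 | (((-6 + limit) - max(step, base)) == (-1 + step)): true | step := 20 | count := 0 | iter turn=3: | count := -170 | iter pos=0: | count := -170 | iter pos=1: | count := -170 | iter pos=2: | count := -170 | iter turn=4: | count := -330 | iter pos=0: | count := -330 | iter pos=1: | count := -330 | iter pos=2: | count := -330 | iter turn=5: | count := -480 | iter pos=0: | count := -480 | iter pos=1: | count := -480 | iter pos=2: | count := -480 | result := 1 | iter turn=1: | result := 26 | total := 480 | result 960
eval_b: total := 5 | (((-6 + limit) - max(step, base)) == (-1 + step)): true | step := 25 | count := 0 | count := -220 | iter pos=0: | count := -220 | iter pos=1: | count := -220 | iter pos=2: | count := -220 | iter turn=4: | count := -430 | iter pos=0: | count := -430 | iter pos=1: | count := -430 | iter pos=2: | count := -430 | iter turn=5: | count := -630 | iter pos=0: | count := -630 | iter pos=1: | count := -630 | iter pos=2: | count := -630 | result := 1 | result := 31 | total := 630 | result 1260
960 against 1260: the behavior changed.
verdict: not equivalent; witness: base=-4, step=0, limit=5
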